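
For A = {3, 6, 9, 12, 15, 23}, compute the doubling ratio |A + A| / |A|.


|A| = 6.
Compute A + A by enumerating all 36 pairs.
A + A = {6, 9, 12, 15, 18, 21, 24, 26, 27, 29, 30, 32, 35, 38, 46}, so |A + A| = 15.
K = |A + A| / |A| = 15/6 = 5/2 ≈ 2.5000.
Reference: AP of size 6 gives K = 11/6 ≈ 1.8333; a fully generic set of size 6 gives K ≈ 3.5000.

|A| = 6, |A + A| = 15, K = 15/6 = 5/2.


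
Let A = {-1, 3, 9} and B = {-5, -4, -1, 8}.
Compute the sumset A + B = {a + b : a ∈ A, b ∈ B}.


A + B = {a + b : a ∈ A, b ∈ B}.
Enumerate all |A|·|B| = 3·4 = 12 pairs (a, b) and collect distinct sums.
a = -1: -1+-5=-6, -1+-4=-5, -1+-1=-2, -1+8=7
a = 3: 3+-5=-2, 3+-4=-1, 3+-1=2, 3+8=11
a = 9: 9+-5=4, 9+-4=5, 9+-1=8, 9+8=17
Collecting distinct sums: A + B = {-6, -5, -2, -1, 2, 4, 5, 7, 8, 11, 17}
|A + B| = 11

A + B = {-6, -5, -2, -1, 2, 4, 5, 7, 8, 11, 17}


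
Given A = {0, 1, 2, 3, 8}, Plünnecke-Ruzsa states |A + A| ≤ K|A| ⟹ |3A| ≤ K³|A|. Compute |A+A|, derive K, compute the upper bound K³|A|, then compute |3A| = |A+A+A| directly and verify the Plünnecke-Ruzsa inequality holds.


|A| = 5.
Step 1: Compute A + A by enumerating all 25 pairs.
A + A = {0, 1, 2, 3, 4, 5, 6, 8, 9, 10, 11, 16}, so |A + A| = 12.
Step 2: Doubling constant K = |A + A|/|A| = 12/5 = 12/5 ≈ 2.4000.
Step 3: Plünnecke-Ruzsa gives |3A| ≤ K³·|A| = (2.4000)³ · 5 ≈ 69.1200.
Step 4: Compute 3A = A + A + A directly by enumerating all triples (a,b,c) ∈ A³; |3A| = 20.
Step 5: Check 20 ≤ 69.1200? Yes ✓.

K = 12/5, Plünnecke-Ruzsa bound K³|A| ≈ 69.1200, |3A| = 20, inequality holds.


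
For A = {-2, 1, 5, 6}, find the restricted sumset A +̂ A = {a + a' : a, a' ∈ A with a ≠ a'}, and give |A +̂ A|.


Restricted sumset: A +̂ A = {a + a' : a ∈ A, a' ∈ A, a ≠ a'}.
Equivalently, take A + A and drop any sum 2a that is achievable ONLY as a + a for a ∈ A (i.e. sums representable only with equal summands).
Enumerate pairs (a, a') with a < a' (symmetric, so each unordered pair gives one sum; this covers all a ≠ a'):
  -2 + 1 = -1
  -2 + 5 = 3
  -2 + 6 = 4
  1 + 5 = 6
  1 + 6 = 7
  5 + 6 = 11
Collected distinct sums: {-1, 3, 4, 6, 7, 11}
|A +̂ A| = 6
(Reference bound: |A +̂ A| ≥ 2|A| - 3 for |A| ≥ 2, with |A| = 4 giving ≥ 5.)

|A +̂ A| = 6


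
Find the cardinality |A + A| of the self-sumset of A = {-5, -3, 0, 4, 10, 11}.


A + A = {a + a' : a, a' ∈ A}; |A| = 6.
General bounds: 2|A| - 1 ≤ |A + A| ≤ |A|(|A|+1)/2, i.e. 11 ≤ |A + A| ≤ 21.
Lower bound 2|A|-1 is attained iff A is an arithmetic progression.
Enumerate sums a + a' for a ≤ a' (symmetric, so this suffices):
a = -5: -5+-5=-10, -5+-3=-8, -5+0=-5, -5+4=-1, -5+10=5, -5+11=6
a = -3: -3+-3=-6, -3+0=-3, -3+4=1, -3+10=7, -3+11=8
a = 0: 0+0=0, 0+4=4, 0+10=10, 0+11=11
a = 4: 4+4=8, 4+10=14, 4+11=15
a = 10: 10+10=20, 10+11=21
a = 11: 11+11=22
Distinct sums: {-10, -8, -6, -5, -3, -1, 0, 1, 4, 5, 6, 7, 8, 10, 11, 14, 15, 20, 21, 22}
|A + A| = 20

|A + A| = 20


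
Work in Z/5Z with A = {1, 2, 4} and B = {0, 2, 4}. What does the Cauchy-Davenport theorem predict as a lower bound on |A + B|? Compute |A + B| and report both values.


Cauchy-Davenport: |A + B| ≥ min(p, |A| + |B| - 1) for A, B nonempty in Z/pZ.
|A| = 3, |B| = 3, p = 5.
CD lower bound = min(5, 3 + 3 - 1) = min(5, 5) = 5.
Compute A + B mod 5 directly:
a = 1: 1+0=1, 1+2=3, 1+4=0
a = 2: 2+0=2, 2+2=4, 2+4=1
a = 4: 4+0=4, 4+2=1, 4+4=3
A + B = {0, 1, 2, 3, 4}, so |A + B| = 5.
Verify: 5 ≥ 5? Yes ✓.

CD lower bound = 5, actual |A + B| = 5.


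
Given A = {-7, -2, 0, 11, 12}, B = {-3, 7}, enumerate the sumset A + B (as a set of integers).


A + B = {a + b : a ∈ A, b ∈ B}.
Enumerate all |A|·|B| = 5·2 = 10 pairs (a, b) and collect distinct sums.
a = -7: -7+-3=-10, -7+7=0
a = -2: -2+-3=-5, -2+7=5
a = 0: 0+-3=-3, 0+7=7
a = 11: 11+-3=8, 11+7=18
a = 12: 12+-3=9, 12+7=19
Collecting distinct sums: A + B = {-10, -5, -3, 0, 5, 7, 8, 9, 18, 19}
|A + B| = 10

A + B = {-10, -5, -3, 0, 5, 7, 8, 9, 18, 19}


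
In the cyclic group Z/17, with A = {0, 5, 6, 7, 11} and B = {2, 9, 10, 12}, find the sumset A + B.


Work in Z/17Z: reduce every sum a + b modulo 17.
Enumerate all 20 pairs:
a = 0: 0+2=2, 0+9=9, 0+10=10, 0+12=12
a = 5: 5+2=7, 5+9=14, 5+10=15, 5+12=0
a = 6: 6+2=8, 6+9=15, 6+10=16, 6+12=1
a = 7: 7+2=9, 7+9=16, 7+10=0, 7+12=2
a = 11: 11+2=13, 11+9=3, 11+10=4, 11+12=6
Distinct residues collected: {0, 1, 2, 3, 4, 6, 7, 8, 9, 10, 12, 13, 14, 15, 16}
|A + B| = 15 (out of 17 total residues).

A + B = {0, 1, 2, 3, 4, 6, 7, 8, 9, 10, 12, 13, 14, 15, 16}


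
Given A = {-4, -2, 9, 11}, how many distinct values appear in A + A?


A + A = {a + a' : a, a' ∈ A}; |A| = 4.
General bounds: 2|A| - 1 ≤ |A + A| ≤ |A|(|A|+1)/2, i.e. 7 ≤ |A + A| ≤ 10.
Lower bound 2|A|-1 is attained iff A is an arithmetic progression.
Enumerate sums a + a' for a ≤ a' (symmetric, so this suffices):
a = -4: -4+-4=-8, -4+-2=-6, -4+9=5, -4+11=7
a = -2: -2+-2=-4, -2+9=7, -2+11=9
a = 9: 9+9=18, 9+11=20
a = 11: 11+11=22
Distinct sums: {-8, -6, -4, 5, 7, 9, 18, 20, 22}
|A + A| = 9

|A + A| = 9


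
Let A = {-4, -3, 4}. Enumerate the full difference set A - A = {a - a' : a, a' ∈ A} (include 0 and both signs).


A - A = {a - a' : a, a' ∈ A}.
Compute a - a' for each ordered pair (a, a'):
a = -4: -4--4=0, -4--3=-1, -4-4=-8
a = -3: -3--4=1, -3--3=0, -3-4=-7
a = 4: 4--4=8, 4--3=7, 4-4=0
Collecting distinct values (and noting 0 appears from a-a):
A - A = {-8, -7, -1, 0, 1, 7, 8}
|A - A| = 7

A - A = {-8, -7, -1, 0, 1, 7, 8}


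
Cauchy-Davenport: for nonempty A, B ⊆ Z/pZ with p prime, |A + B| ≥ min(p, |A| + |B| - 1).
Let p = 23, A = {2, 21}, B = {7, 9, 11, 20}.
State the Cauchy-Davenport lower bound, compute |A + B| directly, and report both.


Cauchy-Davenport: |A + B| ≥ min(p, |A| + |B| - 1) for A, B nonempty in Z/pZ.
|A| = 2, |B| = 4, p = 23.
CD lower bound = min(23, 2 + 4 - 1) = min(23, 5) = 5.
Compute A + B mod 23 directly:
a = 2: 2+7=9, 2+9=11, 2+11=13, 2+20=22
a = 21: 21+7=5, 21+9=7, 21+11=9, 21+20=18
A + B = {5, 7, 9, 11, 13, 18, 22}, so |A + B| = 7.
Verify: 7 ≥ 5? Yes ✓.

CD lower bound = 5, actual |A + B| = 7.


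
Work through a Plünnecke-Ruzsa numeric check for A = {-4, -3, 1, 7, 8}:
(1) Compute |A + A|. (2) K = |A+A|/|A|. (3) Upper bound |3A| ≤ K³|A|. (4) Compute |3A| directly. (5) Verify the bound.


|A| = 5.
Step 1: Compute A + A by enumerating all 25 pairs.
A + A = {-8, -7, -6, -3, -2, 2, 3, 4, 5, 8, 9, 14, 15, 16}, so |A + A| = 14.
Step 2: Doubling constant K = |A + A|/|A| = 14/5 = 14/5 ≈ 2.8000.
Step 3: Plünnecke-Ruzsa gives |3A| ≤ K³·|A| = (2.8000)³ · 5 ≈ 109.7600.
Step 4: Compute 3A = A + A + A directly by enumerating all triples (a,b,c) ∈ A³; |3A| = 28.
Step 5: Check 28 ≤ 109.7600? Yes ✓.

K = 14/5, Plünnecke-Ruzsa bound K³|A| ≈ 109.7600, |3A| = 28, inequality holds.


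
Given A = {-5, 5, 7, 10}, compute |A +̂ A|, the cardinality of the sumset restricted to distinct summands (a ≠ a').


Restricted sumset: A +̂ A = {a + a' : a ∈ A, a' ∈ A, a ≠ a'}.
Equivalently, take A + A and drop any sum 2a that is achievable ONLY as a + a for a ∈ A (i.e. sums representable only with equal summands).
Enumerate pairs (a, a') with a < a' (symmetric, so each unordered pair gives one sum; this covers all a ≠ a'):
  -5 + 5 = 0
  -5 + 7 = 2
  -5 + 10 = 5
  5 + 7 = 12
  5 + 10 = 15
  7 + 10 = 17
Collected distinct sums: {0, 2, 5, 12, 15, 17}
|A +̂ A| = 6
(Reference bound: |A +̂ A| ≥ 2|A| - 3 for |A| ≥ 2, with |A| = 4 giving ≥ 5.)

|A +̂ A| = 6


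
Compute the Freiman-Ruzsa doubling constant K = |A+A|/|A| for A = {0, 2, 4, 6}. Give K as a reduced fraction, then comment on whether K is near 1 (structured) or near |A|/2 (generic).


|A| = 4.
Compute A + A by enumerating all 16 pairs.
A + A = {0, 2, 4, 6, 8, 10, 12}, so |A + A| = 7.
K = |A + A| / |A| = 7/4 (already in lowest terms) ≈ 1.7500.
Reference: AP of size 4 gives K = 7/4 ≈ 1.7500; a fully generic set of size 4 gives K ≈ 2.5000.

|A| = 4, |A + A| = 7, K = 7/4.


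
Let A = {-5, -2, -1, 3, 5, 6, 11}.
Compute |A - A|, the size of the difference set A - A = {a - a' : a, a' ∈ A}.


A - A = {a - a' : a, a' ∈ A}; |A| = 7.
Bounds: 2|A|-1 ≤ |A - A| ≤ |A|² - |A| + 1, i.e. 13 ≤ |A - A| ≤ 43.
Note: 0 ∈ A - A always (from a - a). The set is symmetric: if d ∈ A - A then -d ∈ A - A.
Enumerate nonzero differences d = a - a' with a > a' (then include -d):
Positive differences: {1, 2, 3, 4, 5, 6, 7, 8, 10, 11, 12, 13, 16}
Full difference set: {0} ∪ (positive diffs) ∪ (negative diffs).
|A - A| = 1 + 2·13 = 27 (matches direct enumeration: 27).

|A - A| = 27


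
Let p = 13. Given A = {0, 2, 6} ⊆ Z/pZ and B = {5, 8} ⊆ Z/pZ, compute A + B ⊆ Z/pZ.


Work in Z/13Z: reduce every sum a + b modulo 13.
Enumerate all 6 pairs:
a = 0: 0+5=5, 0+8=8
a = 2: 2+5=7, 2+8=10
a = 6: 6+5=11, 6+8=1
Distinct residues collected: {1, 5, 7, 8, 10, 11}
|A + B| = 6 (out of 13 total residues).

A + B = {1, 5, 7, 8, 10, 11}


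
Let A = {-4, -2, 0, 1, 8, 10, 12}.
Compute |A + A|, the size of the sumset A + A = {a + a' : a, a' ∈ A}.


A + A = {a + a' : a, a' ∈ A}; |A| = 7.
General bounds: 2|A| - 1 ≤ |A + A| ≤ |A|(|A|+1)/2, i.e. 13 ≤ |A + A| ≤ 28.
Lower bound 2|A|-1 is attained iff A is an arithmetic progression.
Enumerate sums a + a' for a ≤ a' (symmetric, so this suffices):
a = -4: -4+-4=-8, -4+-2=-6, -4+0=-4, -4+1=-3, -4+8=4, -4+10=6, -4+12=8
a = -2: -2+-2=-4, -2+0=-2, -2+1=-1, -2+8=6, -2+10=8, -2+12=10
a = 0: 0+0=0, 0+1=1, 0+8=8, 0+10=10, 0+12=12
a = 1: 1+1=2, 1+8=9, 1+10=11, 1+12=13
a = 8: 8+8=16, 8+10=18, 8+12=20
a = 10: 10+10=20, 10+12=22
a = 12: 12+12=24
Distinct sums: {-8, -6, -4, -3, -2, -1, 0, 1, 2, 4, 6, 8, 9, 10, 11, 12, 13, 16, 18, 20, 22, 24}
|A + A| = 22

|A + A| = 22


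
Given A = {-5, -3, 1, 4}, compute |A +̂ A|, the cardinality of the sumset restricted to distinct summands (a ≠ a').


Restricted sumset: A +̂ A = {a + a' : a ∈ A, a' ∈ A, a ≠ a'}.
Equivalently, take A + A and drop any sum 2a that is achievable ONLY as a + a for a ∈ A (i.e. sums representable only with equal summands).
Enumerate pairs (a, a') with a < a' (symmetric, so each unordered pair gives one sum; this covers all a ≠ a'):
  -5 + -3 = -8
  -5 + 1 = -4
  -5 + 4 = -1
  -3 + 1 = -2
  -3 + 4 = 1
  1 + 4 = 5
Collected distinct sums: {-8, -4, -2, -1, 1, 5}
|A +̂ A| = 6
(Reference bound: |A +̂ A| ≥ 2|A| - 3 for |A| ≥ 2, with |A| = 4 giving ≥ 5.)

|A +̂ A| = 6


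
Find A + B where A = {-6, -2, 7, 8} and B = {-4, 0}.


A + B = {a + b : a ∈ A, b ∈ B}.
Enumerate all |A|·|B| = 4·2 = 8 pairs (a, b) and collect distinct sums.
a = -6: -6+-4=-10, -6+0=-6
a = -2: -2+-4=-6, -2+0=-2
a = 7: 7+-4=3, 7+0=7
a = 8: 8+-4=4, 8+0=8
Collecting distinct sums: A + B = {-10, -6, -2, 3, 4, 7, 8}
|A + B| = 7

A + B = {-10, -6, -2, 3, 4, 7, 8}


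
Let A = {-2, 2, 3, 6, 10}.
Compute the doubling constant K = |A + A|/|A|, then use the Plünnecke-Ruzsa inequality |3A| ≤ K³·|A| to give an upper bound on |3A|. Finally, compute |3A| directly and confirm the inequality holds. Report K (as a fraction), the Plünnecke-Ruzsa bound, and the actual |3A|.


|A| = 5.
Step 1: Compute A + A by enumerating all 25 pairs.
A + A = {-4, 0, 1, 4, 5, 6, 8, 9, 12, 13, 16, 20}, so |A + A| = 12.
Step 2: Doubling constant K = |A + A|/|A| = 12/5 = 12/5 ≈ 2.4000.
Step 3: Plünnecke-Ruzsa gives |3A| ≤ K³·|A| = (2.4000)³ · 5 ≈ 69.1200.
Step 4: Compute 3A = A + A + A directly by enumerating all triples (a,b,c) ∈ A³; |3A| = 22.
Step 5: Check 22 ≤ 69.1200? Yes ✓.

K = 12/5, Plünnecke-Ruzsa bound K³|A| ≈ 69.1200, |3A| = 22, inequality holds.


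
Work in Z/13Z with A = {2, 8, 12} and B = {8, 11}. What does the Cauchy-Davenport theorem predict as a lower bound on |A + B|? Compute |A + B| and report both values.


Cauchy-Davenport: |A + B| ≥ min(p, |A| + |B| - 1) for A, B nonempty in Z/pZ.
|A| = 3, |B| = 2, p = 13.
CD lower bound = min(13, 3 + 2 - 1) = min(13, 4) = 4.
Compute A + B mod 13 directly:
a = 2: 2+8=10, 2+11=0
a = 8: 8+8=3, 8+11=6
a = 12: 12+8=7, 12+11=10
A + B = {0, 3, 6, 7, 10}, so |A + B| = 5.
Verify: 5 ≥ 4? Yes ✓.

CD lower bound = 4, actual |A + B| = 5.


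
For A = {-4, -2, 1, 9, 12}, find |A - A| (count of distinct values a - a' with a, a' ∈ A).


A - A = {a - a' : a, a' ∈ A}; |A| = 5.
Bounds: 2|A|-1 ≤ |A - A| ≤ |A|² - |A| + 1, i.e. 9 ≤ |A - A| ≤ 21.
Note: 0 ∈ A - A always (from a - a). The set is symmetric: if d ∈ A - A then -d ∈ A - A.
Enumerate nonzero differences d = a - a' with a > a' (then include -d):
Positive differences: {2, 3, 5, 8, 11, 13, 14, 16}
Full difference set: {0} ∪ (positive diffs) ∪ (negative diffs).
|A - A| = 1 + 2·8 = 17 (matches direct enumeration: 17).

|A - A| = 17


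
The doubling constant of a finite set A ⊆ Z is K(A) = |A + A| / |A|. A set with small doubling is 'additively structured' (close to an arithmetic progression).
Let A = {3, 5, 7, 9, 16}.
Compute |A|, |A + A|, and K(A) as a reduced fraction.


|A| = 5.
Compute A + A by enumerating all 25 pairs.
A + A = {6, 8, 10, 12, 14, 16, 18, 19, 21, 23, 25, 32}, so |A + A| = 12.
K = |A + A| / |A| = 12/5 (already in lowest terms) ≈ 2.4000.
Reference: AP of size 5 gives K = 9/5 ≈ 1.8000; a fully generic set of size 5 gives K ≈ 3.0000.

|A| = 5, |A + A| = 12, K = 12/5.


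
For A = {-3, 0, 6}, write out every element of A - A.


A - A = {a - a' : a, a' ∈ A}.
Compute a - a' for each ordered pair (a, a'):
a = -3: -3--3=0, -3-0=-3, -3-6=-9
a = 0: 0--3=3, 0-0=0, 0-6=-6
a = 6: 6--3=9, 6-0=6, 6-6=0
Collecting distinct values (and noting 0 appears from a-a):
A - A = {-9, -6, -3, 0, 3, 6, 9}
|A - A| = 7

A - A = {-9, -6, -3, 0, 3, 6, 9}


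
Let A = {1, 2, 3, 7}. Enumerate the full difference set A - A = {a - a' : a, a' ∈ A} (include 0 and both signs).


A - A = {a - a' : a, a' ∈ A}.
Compute a - a' for each ordered pair (a, a'):
a = 1: 1-1=0, 1-2=-1, 1-3=-2, 1-7=-6
a = 2: 2-1=1, 2-2=0, 2-3=-1, 2-7=-5
a = 3: 3-1=2, 3-2=1, 3-3=0, 3-7=-4
a = 7: 7-1=6, 7-2=5, 7-3=4, 7-7=0
Collecting distinct values (and noting 0 appears from a-a):
A - A = {-6, -5, -4, -2, -1, 0, 1, 2, 4, 5, 6}
|A - A| = 11

A - A = {-6, -5, -4, -2, -1, 0, 1, 2, 4, 5, 6}


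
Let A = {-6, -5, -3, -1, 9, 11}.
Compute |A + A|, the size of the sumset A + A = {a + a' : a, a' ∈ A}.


A + A = {a + a' : a, a' ∈ A}; |A| = 6.
General bounds: 2|A| - 1 ≤ |A + A| ≤ |A|(|A|+1)/2, i.e. 11 ≤ |A + A| ≤ 21.
Lower bound 2|A|-1 is attained iff A is an arithmetic progression.
Enumerate sums a + a' for a ≤ a' (symmetric, so this suffices):
a = -6: -6+-6=-12, -6+-5=-11, -6+-3=-9, -6+-1=-7, -6+9=3, -6+11=5
a = -5: -5+-5=-10, -5+-3=-8, -5+-1=-6, -5+9=4, -5+11=6
a = -3: -3+-3=-6, -3+-1=-4, -3+9=6, -3+11=8
a = -1: -1+-1=-2, -1+9=8, -1+11=10
a = 9: 9+9=18, 9+11=20
a = 11: 11+11=22
Distinct sums: {-12, -11, -10, -9, -8, -7, -6, -4, -2, 3, 4, 5, 6, 8, 10, 18, 20, 22}
|A + A| = 18

|A + A| = 18


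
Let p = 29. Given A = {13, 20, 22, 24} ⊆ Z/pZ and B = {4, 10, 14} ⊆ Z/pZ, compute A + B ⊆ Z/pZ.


Work in Z/29Z: reduce every sum a + b modulo 29.
Enumerate all 12 pairs:
a = 13: 13+4=17, 13+10=23, 13+14=27
a = 20: 20+4=24, 20+10=1, 20+14=5
a = 22: 22+4=26, 22+10=3, 22+14=7
a = 24: 24+4=28, 24+10=5, 24+14=9
Distinct residues collected: {1, 3, 5, 7, 9, 17, 23, 24, 26, 27, 28}
|A + B| = 11 (out of 29 total residues).

A + B = {1, 3, 5, 7, 9, 17, 23, 24, 26, 27, 28}


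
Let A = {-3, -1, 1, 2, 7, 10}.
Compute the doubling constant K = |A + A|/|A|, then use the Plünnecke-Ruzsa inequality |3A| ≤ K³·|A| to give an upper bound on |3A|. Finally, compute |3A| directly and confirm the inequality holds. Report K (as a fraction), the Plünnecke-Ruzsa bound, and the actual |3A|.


|A| = 6.
Step 1: Compute A + A by enumerating all 36 pairs.
A + A = {-6, -4, -2, -1, 0, 1, 2, 3, 4, 6, 7, 8, 9, 11, 12, 14, 17, 20}, so |A + A| = 18.
Step 2: Doubling constant K = |A + A|/|A| = 18/6 = 18/6 ≈ 3.0000.
Step 3: Plünnecke-Ruzsa gives |3A| ≤ K³·|A| = (3.0000)³ · 6 ≈ 162.0000.
Step 4: Compute 3A = A + A + A directly by enumerating all triples (a,b,c) ∈ A³; |3A| = 32.
Step 5: Check 32 ≤ 162.0000? Yes ✓.

K = 18/6, Plünnecke-Ruzsa bound K³|A| ≈ 162.0000, |3A| = 32, inequality holds.


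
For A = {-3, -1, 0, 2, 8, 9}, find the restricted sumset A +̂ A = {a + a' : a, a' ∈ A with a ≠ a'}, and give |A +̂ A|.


Restricted sumset: A +̂ A = {a + a' : a ∈ A, a' ∈ A, a ≠ a'}.
Equivalently, take A + A and drop any sum 2a that is achievable ONLY as a + a for a ∈ A (i.e. sums representable only with equal summands).
Enumerate pairs (a, a') with a < a' (symmetric, so each unordered pair gives one sum; this covers all a ≠ a'):
  -3 + -1 = -4
  -3 + 0 = -3
  -3 + 2 = -1
  -3 + 8 = 5
  -3 + 9 = 6
  -1 + 0 = -1
  -1 + 2 = 1
  -1 + 8 = 7
  -1 + 9 = 8
  0 + 2 = 2
  0 + 8 = 8
  0 + 9 = 9
  2 + 8 = 10
  2 + 9 = 11
  8 + 9 = 17
Collected distinct sums: {-4, -3, -1, 1, 2, 5, 6, 7, 8, 9, 10, 11, 17}
|A +̂ A| = 13
(Reference bound: |A +̂ A| ≥ 2|A| - 3 for |A| ≥ 2, with |A| = 6 giving ≥ 9.)

|A +̂ A| = 13


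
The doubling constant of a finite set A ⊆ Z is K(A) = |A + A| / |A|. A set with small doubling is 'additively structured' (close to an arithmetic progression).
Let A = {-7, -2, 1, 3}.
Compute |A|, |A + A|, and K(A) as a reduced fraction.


|A| = 4.
Compute A + A by enumerating all 16 pairs.
A + A = {-14, -9, -6, -4, -1, 1, 2, 4, 6}, so |A + A| = 9.
K = |A + A| / |A| = 9/4 (already in lowest terms) ≈ 2.2500.
Reference: AP of size 4 gives K = 7/4 ≈ 1.7500; a fully generic set of size 4 gives K ≈ 2.5000.

|A| = 4, |A + A| = 9, K = 9/4.


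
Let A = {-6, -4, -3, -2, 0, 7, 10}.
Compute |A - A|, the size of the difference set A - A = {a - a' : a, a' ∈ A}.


A - A = {a - a' : a, a' ∈ A}; |A| = 7.
Bounds: 2|A|-1 ≤ |A - A| ≤ |A|² - |A| + 1, i.e. 13 ≤ |A - A| ≤ 43.
Note: 0 ∈ A - A always (from a - a). The set is symmetric: if d ∈ A - A then -d ∈ A - A.
Enumerate nonzero differences d = a - a' with a > a' (then include -d):
Positive differences: {1, 2, 3, 4, 6, 7, 9, 10, 11, 12, 13, 14, 16}
Full difference set: {0} ∪ (positive diffs) ∪ (negative diffs).
|A - A| = 1 + 2·13 = 27 (matches direct enumeration: 27).

|A - A| = 27


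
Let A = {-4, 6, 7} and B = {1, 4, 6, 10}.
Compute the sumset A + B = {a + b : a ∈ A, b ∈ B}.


A + B = {a + b : a ∈ A, b ∈ B}.
Enumerate all |A|·|B| = 3·4 = 12 pairs (a, b) and collect distinct sums.
a = -4: -4+1=-3, -4+4=0, -4+6=2, -4+10=6
a = 6: 6+1=7, 6+4=10, 6+6=12, 6+10=16
a = 7: 7+1=8, 7+4=11, 7+6=13, 7+10=17
Collecting distinct sums: A + B = {-3, 0, 2, 6, 7, 8, 10, 11, 12, 13, 16, 17}
|A + B| = 12

A + B = {-3, 0, 2, 6, 7, 8, 10, 11, 12, 13, 16, 17}


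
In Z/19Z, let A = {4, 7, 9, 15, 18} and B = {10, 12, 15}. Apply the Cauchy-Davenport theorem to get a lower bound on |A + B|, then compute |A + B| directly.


Cauchy-Davenport: |A + B| ≥ min(p, |A| + |B| - 1) for A, B nonempty in Z/pZ.
|A| = 5, |B| = 3, p = 19.
CD lower bound = min(19, 5 + 3 - 1) = min(19, 7) = 7.
Compute A + B mod 19 directly:
a = 4: 4+10=14, 4+12=16, 4+15=0
a = 7: 7+10=17, 7+12=0, 7+15=3
a = 9: 9+10=0, 9+12=2, 9+15=5
a = 15: 15+10=6, 15+12=8, 15+15=11
a = 18: 18+10=9, 18+12=11, 18+15=14
A + B = {0, 2, 3, 5, 6, 8, 9, 11, 14, 16, 17}, so |A + B| = 11.
Verify: 11 ≥ 7? Yes ✓.

CD lower bound = 7, actual |A + B| = 11.


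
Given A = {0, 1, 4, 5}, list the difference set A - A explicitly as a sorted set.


A - A = {a - a' : a, a' ∈ A}.
Compute a - a' for each ordered pair (a, a'):
a = 0: 0-0=0, 0-1=-1, 0-4=-4, 0-5=-5
a = 1: 1-0=1, 1-1=0, 1-4=-3, 1-5=-4
a = 4: 4-0=4, 4-1=3, 4-4=0, 4-5=-1
a = 5: 5-0=5, 5-1=4, 5-4=1, 5-5=0
Collecting distinct values (and noting 0 appears from a-a):
A - A = {-5, -4, -3, -1, 0, 1, 3, 4, 5}
|A - A| = 9

A - A = {-5, -4, -3, -1, 0, 1, 3, 4, 5}


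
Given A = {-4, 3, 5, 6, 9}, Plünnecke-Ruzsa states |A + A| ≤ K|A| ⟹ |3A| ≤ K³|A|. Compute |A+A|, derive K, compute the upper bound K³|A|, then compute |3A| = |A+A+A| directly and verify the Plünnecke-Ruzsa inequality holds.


|A| = 5.
Step 1: Compute A + A by enumerating all 25 pairs.
A + A = {-8, -1, 1, 2, 5, 6, 8, 9, 10, 11, 12, 14, 15, 18}, so |A + A| = 14.
Step 2: Doubling constant K = |A + A|/|A| = 14/5 = 14/5 ≈ 2.8000.
Step 3: Plünnecke-Ruzsa gives |3A| ≤ K³·|A| = (2.8000)³ · 5 ≈ 109.7600.
Step 4: Compute 3A = A + A + A directly by enumerating all triples (a,b,c) ∈ A³; |3A| = 27.
Step 5: Check 27 ≤ 109.7600? Yes ✓.

K = 14/5, Plünnecke-Ruzsa bound K³|A| ≈ 109.7600, |3A| = 27, inequality holds.


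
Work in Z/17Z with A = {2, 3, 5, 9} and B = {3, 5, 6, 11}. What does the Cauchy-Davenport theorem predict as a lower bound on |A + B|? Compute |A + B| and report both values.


Cauchy-Davenport: |A + B| ≥ min(p, |A| + |B| - 1) for A, B nonempty in Z/pZ.
|A| = 4, |B| = 4, p = 17.
CD lower bound = min(17, 4 + 4 - 1) = min(17, 7) = 7.
Compute A + B mod 17 directly:
a = 2: 2+3=5, 2+5=7, 2+6=8, 2+11=13
a = 3: 3+3=6, 3+5=8, 3+6=9, 3+11=14
a = 5: 5+3=8, 5+5=10, 5+6=11, 5+11=16
a = 9: 9+3=12, 9+5=14, 9+6=15, 9+11=3
A + B = {3, 5, 6, 7, 8, 9, 10, 11, 12, 13, 14, 15, 16}, so |A + B| = 13.
Verify: 13 ≥ 7? Yes ✓.

CD lower bound = 7, actual |A + B| = 13.


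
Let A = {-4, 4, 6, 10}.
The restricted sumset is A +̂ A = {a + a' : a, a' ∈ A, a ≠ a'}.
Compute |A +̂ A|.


Restricted sumset: A +̂ A = {a + a' : a ∈ A, a' ∈ A, a ≠ a'}.
Equivalently, take A + A and drop any sum 2a that is achievable ONLY as a + a for a ∈ A (i.e. sums representable only with equal summands).
Enumerate pairs (a, a') with a < a' (symmetric, so each unordered pair gives one sum; this covers all a ≠ a'):
  -4 + 4 = 0
  -4 + 6 = 2
  -4 + 10 = 6
  4 + 6 = 10
  4 + 10 = 14
  6 + 10 = 16
Collected distinct sums: {0, 2, 6, 10, 14, 16}
|A +̂ A| = 6
(Reference bound: |A +̂ A| ≥ 2|A| - 3 for |A| ≥ 2, with |A| = 4 giving ≥ 5.)

|A +̂ A| = 6


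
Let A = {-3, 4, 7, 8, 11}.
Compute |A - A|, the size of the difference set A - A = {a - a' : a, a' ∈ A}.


A - A = {a - a' : a, a' ∈ A}; |A| = 5.
Bounds: 2|A|-1 ≤ |A - A| ≤ |A|² - |A| + 1, i.e. 9 ≤ |A - A| ≤ 21.
Note: 0 ∈ A - A always (from a - a). The set is symmetric: if d ∈ A - A then -d ∈ A - A.
Enumerate nonzero differences d = a - a' with a > a' (then include -d):
Positive differences: {1, 3, 4, 7, 10, 11, 14}
Full difference set: {0} ∪ (positive diffs) ∪ (negative diffs).
|A - A| = 1 + 2·7 = 15 (matches direct enumeration: 15).

|A - A| = 15


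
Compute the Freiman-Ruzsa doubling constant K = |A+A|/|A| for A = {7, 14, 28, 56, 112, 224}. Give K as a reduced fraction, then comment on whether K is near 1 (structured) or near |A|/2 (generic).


|A| = 6.
Compute A + A by enumerating all 36 pairs.
A + A = {14, 21, 28, 35, 42, 56, 63, 70, 84, 112, 119, 126, 140, 168, 224, 231, 238, 252, 280, 336, 448}, so |A + A| = 21.
K = |A + A| / |A| = 21/6 = 7/2 ≈ 3.5000.
Reference: AP of size 6 gives K = 11/6 ≈ 1.8333; a fully generic set of size 6 gives K ≈ 3.5000.

|A| = 6, |A + A| = 21, K = 21/6 = 7/2.


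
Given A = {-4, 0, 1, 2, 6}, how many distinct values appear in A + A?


A + A = {a + a' : a, a' ∈ A}; |A| = 5.
General bounds: 2|A| - 1 ≤ |A + A| ≤ |A|(|A|+1)/2, i.e. 9 ≤ |A + A| ≤ 15.
Lower bound 2|A|-1 is attained iff A is an arithmetic progression.
Enumerate sums a + a' for a ≤ a' (symmetric, so this suffices):
a = -4: -4+-4=-8, -4+0=-4, -4+1=-3, -4+2=-2, -4+6=2
a = 0: 0+0=0, 0+1=1, 0+2=2, 0+6=6
a = 1: 1+1=2, 1+2=3, 1+6=7
a = 2: 2+2=4, 2+6=8
a = 6: 6+6=12
Distinct sums: {-8, -4, -3, -2, 0, 1, 2, 3, 4, 6, 7, 8, 12}
|A + A| = 13

|A + A| = 13


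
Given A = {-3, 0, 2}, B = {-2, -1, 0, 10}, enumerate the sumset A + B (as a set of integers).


A + B = {a + b : a ∈ A, b ∈ B}.
Enumerate all |A|·|B| = 3·4 = 12 pairs (a, b) and collect distinct sums.
a = -3: -3+-2=-5, -3+-1=-4, -3+0=-3, -3+10=7
a = 0: 0+-2=-2, 0+-1=-1, 0+0=0, 0+10=10
a = 2: 2+-2=0, 2+-1=1, 2+0=2, 2+10=12
Collecting distinct sums: A + B = {-5, -4, -3, -2, -1, 0, 1, 2, 7, 10, 12}
|A + B| = 11

A + B = {-5, -4, -3, -2, -1, 0, 1, 2, 7, 10, 12}


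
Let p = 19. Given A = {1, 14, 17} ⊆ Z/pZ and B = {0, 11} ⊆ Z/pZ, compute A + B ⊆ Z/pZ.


Work in Z/19Z: reduce every sum a + b modulo 19.
Enumerate all 6 pairs:
a = 1: 1+0=1, 1+11=12
a = 14: 14+0=14, 14+11=6
a = 17: 17+0=17, 17+11=9
Distinct residues collected: {1, 6, 9, 12, 14, 17}
|A + B| = 6 (out of 19 total residues).

A + B = {1, 6, 9, 12, 14, 17}


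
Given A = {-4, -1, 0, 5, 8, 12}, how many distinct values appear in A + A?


A + A = {a + a' : a, a' ∈ A}; |A| = 6.
General bounds: 2|A| - 1 ≤ |A + A| ≤ |A|(|A|+1)/2, i.e. 11 ≤ |A + A| ≤ 21.
Lower bound 2|A|-1 is attained iff A is an arithmetic progression.
Enumerate sums a + a' for a ≤ a' (symmetric, so this suffices):
a = -4: -4+-4=-8, -4+-1=-5, -4+0=-4, -4+5=1, -4+8=4, -4+12=8
a = -1: -1+-1=-2, -1+0=-1, -1+5=4, -1+8=7, -1+12=11
a = 0: 0+0=0, 0+5=5, 0+8=8, 0+12=12
a = 5: 5+5=10, 5+8=13, 5+12=17
a = 8: 8+8=16, 8+12=20
a = 12: 12+12=24
Distinct sums: {-8, -5, -4, -2, -1, 0, 1, 4, 5, 7, 8, 10, 11, 12, 13, 16, 17, 20, 24}
|A + A| = 19

|A + A| = 19


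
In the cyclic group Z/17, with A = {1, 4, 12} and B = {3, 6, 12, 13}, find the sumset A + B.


Work in Z/17Z: reduce every sum a + b modulo 17.
Enumerate all 12 pairs:
a = 1: 1+3=4, 1+6=7, 1+12=13, 1+13=14
a = 4: 4+3=7, 4+6=10, 4+12=16, 4+13=0
a = 12: 12+3=15, 12+6=1, 12+12=7, 12+13=8
Distinct residues collected: {0, 1, 4, 7, 8, 10, 13, 14, 15, 16}
|A + B| = 10 (out of 17 total residues).

A + B = {0, 1, 4, 7, 8, 10, 13, 14, 15, 16}


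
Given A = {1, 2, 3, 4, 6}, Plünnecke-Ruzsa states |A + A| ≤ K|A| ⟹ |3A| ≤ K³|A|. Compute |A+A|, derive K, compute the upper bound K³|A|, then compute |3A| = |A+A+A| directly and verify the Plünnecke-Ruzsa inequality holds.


|A| = 5.
Step 1: Compute A + A by enumerating all 25 pairs.
A + A = {2, 3, 4, 5, 6, 7, 8, 9, 10, 12}, so |A + A| = 10.
Step 2: Doubling constant K = |A + A|/|A| = 10/5 = 10/5 ≈ 2.0000.
Step 3: Plünnecke-Ruzsa gives |3A| ≤ K³·|A| = (2.0000)³ · 5 ≈ 40.0000.
Step 4: Compute 3A = A + A + A directly by enumerating all triples (a,b,c) ∈ A³; |3A| = 15.
Step 5: Check 15 ≤ 40.0000? Yes ✓.

K = 10/5, Plünnecke-Ruzsa bound K³|A| ≈ 40.0000, |3A| = 15, inequality holds.


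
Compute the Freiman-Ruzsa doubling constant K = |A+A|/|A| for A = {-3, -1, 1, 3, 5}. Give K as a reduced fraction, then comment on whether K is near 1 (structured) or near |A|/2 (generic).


|A| = 5.
Compute A + A by enumerating all 25 pairs.
A + A = {-6, -4, -2, 0, 2, 4, 6, 8, 10}, so |A + A| = 9.
K = |A + A| / |A| = 9/5 (already in lowest terms) ≈ 1.8000.
Reference: AP of size 5 gives K = 9/5 ≈ 1.8000; a fully generic set of size 5 gives K ≈ 3.0000.

|A| = 5, |A + A| = 9, K = 9/5.


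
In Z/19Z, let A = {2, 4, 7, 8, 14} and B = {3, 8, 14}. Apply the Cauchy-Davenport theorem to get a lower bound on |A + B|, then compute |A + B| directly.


Cauchy-Davenport: |A + B| ≥ min(p, |A| + |B| - 1) for A, B nonempty in Z/pZ.
|A| = 5, |B| = 3, p = 19.
CD lower bound = min(19, 5 + 3 - 1) = min(19, 7) = 7.
Compute A + B mod 19 directly:
a = 2: 2+3=5, 2+8=10, 2+14=16
a = 4: 4+3=7, 4+8=12, 4+14=18
a = 7: 7+3=10, 7+8=15, 7+14=2
a = 8: 8+3=11, 8+8=16, 8+14=3
a = 14: 14+3=17, 14+8=3, 14+14=9
A + B = {2, 3, 5, 7, 9, 10, 11, 12, 15, 16, 17, 18}, so |A + B| = 12.
Verify: 12 ≥ 7? Yes ✓.

CD lower bound = 7, actual |A + B| = 12.


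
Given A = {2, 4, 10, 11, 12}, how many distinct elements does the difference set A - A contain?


A - A = {a - a' : a, a' ∈ A}; |A| = 5.
Bounds: 2|A|-1 ≤ |A - A| ≤ |A|² - |A| + 1, i.e. 9 ≤ |A - A| ≤ 21.
Note: 0 ∈ A - A always (from a - a). The set is symmetric: if d ∈ A - A then -d ∈ A - A.
Enumerate nonzero differences d = a - a' with a > a' (then include -d):
Positive differences: {1, 2, 6, 7, 8, 9, 10}
Full difference set: {0} ∪ (positive diffs) ∪ (negative diffs).
|A - A| = 1 + 2·7 = 15 (matches direct enumeration: 15).

|A - A| = 15


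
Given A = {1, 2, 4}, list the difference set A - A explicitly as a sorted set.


A - A = {a - a' : a, a' ∈ A}.
Compute a - a' for each ordered pair (a, a'):
a = 1: 1-1=0, 1-2=-1, 1-4=-3
a = 2: 2-1=1, 2-2=0, 2-4=-2
a = 4: 4-1=3, 4-2=2, 4-4=0
Collecting distinct values (and noting 0 appears from a-a):
A - A = {-3, -2, -1, 0, 1, 2, 3}
|A - A| = 7

A - A = {-3, -2, -1, 0, 1, 2, 3}


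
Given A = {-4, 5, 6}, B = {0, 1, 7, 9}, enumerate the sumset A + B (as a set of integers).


A + B = {a + b : a ∈ A, b ∈ B}.
Enumerate all |A|·|B| = 3·4 = 12 pairs (a, b) and collect distinct sums.
a = -4: -4+0=-4, -4+1=-3, -4+7=3, -4+9=5
a = 5: 5+0=5, 5+1=6, 5+7=12, 5+9=14
a = 6: 6+0=6, 6+1=7, 6+7=13, 6+9=15
Collecting distinct sums: A + B = {-4, -3, 3, 5, 6, 7, 12, 13, 14, 15}
|A + B| = 10

A + B = {-4, -3, 3, 5, 6, 7, 12, 13, 14, 15}


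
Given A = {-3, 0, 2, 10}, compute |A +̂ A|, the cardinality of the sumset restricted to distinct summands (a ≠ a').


Restricted sumset: A +̂ A = {a + a' : a ∈ A, a' ∈ A, a ≠ a'}.
Equivalently, take A + A and drop any sum 2a that is achievable ONLY as a + a for a ∈ A (i.e. sums representable only with equal summands).
Enumerate pairs (a, a') with a < a' (symmetric, so each unordered pair gives one sum; this covers all a ≠ a'):
  -3 + 0 = -3
  -3 + 2 = -1
  -3 + 10 = 7
  0 + 2 = 2
  0 + 10 = 10
  2 + 10 = 12
Collected distinct sums: {-3, -1, 2, 7, 10, 12}
|A +̂ A| = 6
(Reference bound: |A +̂ A| ≥ 2|A| - 3 for |A| ≥ 2, with |A| = 4 giving ≥ 5.)

|A +̂ A| = 6


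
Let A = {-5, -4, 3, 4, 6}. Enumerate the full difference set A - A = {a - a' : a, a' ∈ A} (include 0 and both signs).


A - A = {a - a' : a, a' ∈ A}.
Compute a - a' for each ordered pair (a, a'):
a = -5: -5--5=0, -5--4=-1, -5-3=-8, -5-4=-9, -5-6=-11
a = -4: -4--5=1, -4--4=0, -4-3=-7, -4-4=-8, -4-6=-10
a = 3: 3--5=8, 3--4=7, 3-3=0, 3-4=-1, 3-6=-3
a = 4: 4--5=9, 4--4=8, 4-3=1, 4-4=0, 4-6=-2
a = 6: 6--5=11, 6--4=10, 6-3=3, 6-4=2, 6-6=0
Collecting distinct values (and noting 0 appears from a-a):
A - A = {-11, -10, -9, -8, -7, -3, -2, -1, 0, 1, 2, 3, 7, 8, 9, 10, 11}
|A - A| = 17

A - A = {-11, -10, -9, -8, -7, -3, -2, -1, 0, 1, 2, 3, 7, 8, 9, 10, 11}


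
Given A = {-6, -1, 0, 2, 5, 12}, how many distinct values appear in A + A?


A + A = {a + a' : a, a' ∈ A}; |A| = 6.
General bounds: 2|A| - 1 ≤ |A + A| ≤ |A|(|A|+1)/2, i.e. 11 ≤ |A + A| ≤ 21.
Lower bound 2|A|-1 is attained iff A is an arithmetic progression.
Enumerate sums a + a' for a ≤ a' (symmetric, so this suffices):
a = -6: -6+-6=-12, -6+-1=-7, -6+0=-6, -6+2=-4, -6+5=-1, -6+12=6
a = -1: -1+-1=-2, -1+0=-1, -1+2=1, -1+5=4, -1+12=11
a = 0: 0+0=0, 0+2=2, 0+5=5, 0+12=12
a = 2: 2+2=4, 2+5=7, 2+12=14
a = 5: 5+5=10, 5+12=17
a = 12: 12+12=24
Distinct sums: {-12, -7, -6, -4, -2, -1, 0, 1, 2, 4, 5, 6, 7, 10, 11, 12, 14, 17, 24}
|A + A| = 19

|A + A| = 19


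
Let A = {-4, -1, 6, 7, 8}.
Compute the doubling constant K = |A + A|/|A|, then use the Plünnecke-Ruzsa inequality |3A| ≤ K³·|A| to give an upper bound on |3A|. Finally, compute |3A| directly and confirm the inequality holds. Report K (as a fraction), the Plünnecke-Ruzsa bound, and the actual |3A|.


|A| = 5.
Step 1: Compute A + A by enumerating all 25 pairs.
A + A = {-8, -5, -2, 2, 3, 4, 5, 6, 7, 12, 13, 14, 15, 16}, so |A + A| = 14.
Step 2: Doubling constant K = |A + A|/|A| = 14/5 = 14/5 ≈ 2.8000.
Step 3: Plünnecke-Ruzsa gives |3A| ≤ K³·|A| = (2.8000)³ · 5 ≈ 109.7600.
Step 4: Compute 3A = A + A + A directly by enumerating all triples (a,b,c) ∈ A³; |3A| = 28.
Step 5: Check 28 ≤ 109.7600? Yes ✓.

K = 14/5, Plünnecke-Ruzsa bound K³|A| ≈ 109.7600, |3A| = 28, inequality holds.


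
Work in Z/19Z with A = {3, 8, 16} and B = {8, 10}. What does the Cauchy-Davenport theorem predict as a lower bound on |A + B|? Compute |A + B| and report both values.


Cauchy-Davenport: |A + B| ≥ min(p, |A| + |B| - 1) for A, B nonempty in Z/pZ.
|A| = 3, |B| = 2, p = 19.
CD lower bound = min(19, 3 + 2 - 1) = min(19, 4) = 4.
Compute A + B mod 19 directly:
a = 3: 3+8=11, 3+10=13
a = 8: 8+8=16, 8+10=18
a = 16: 16+8=5, 16+10=7
A + B = {5, 7, 11, 13, 16, 18}, so |A + B| = 6.
Verify: 6 ≥ 4? Yes ✓.

CD lower bound = 4, actual |A + B| = 6.


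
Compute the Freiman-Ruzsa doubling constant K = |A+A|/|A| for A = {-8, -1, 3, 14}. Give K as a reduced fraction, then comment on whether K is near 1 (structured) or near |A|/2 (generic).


|A| = 4.
Compute A + A by enumerating all 16 pairs.
A + A = {-16, -9, -5, -2, 2, 6, 13, 17, 28}, so |A + A| = 9.
K = |A + A| / |A| = 9/4 (already in lowest terms) ≈ 2.2500.
Reference: AP of size 4 gives K = 7/4 ≈ 1.7500; a fully generic set of size 4 gives K ≈ 2.5000.

|A| = 4, |A + A| = 9, K = 9/4.


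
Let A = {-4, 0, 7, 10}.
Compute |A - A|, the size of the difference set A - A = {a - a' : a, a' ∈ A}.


A - A = {a - a' : a, a' ∈ A}; |A| = 4.
Bounds: 2|A|-1 ≤ |A - A| ≤ |A|² - |A| + 1, i.e. 7 ≤ |A - A| ≤ 13.
Note: 0 ∈ A - A always (from a - a). The set is symmetric: if d ∈ A - A then -d ∈ A - A.
Enumerate nonzero differences d = a - a' with a > a' (then include -d):
Positive differences: {3, 4, 7, 10, 11, 14}
Full difference set: {0} ∪ (positive diffs) ∪ (negative diffs).
|A - A| = 1 + 2·6 = 13 (matches direct enumeration: 13).

|A - A| = 13


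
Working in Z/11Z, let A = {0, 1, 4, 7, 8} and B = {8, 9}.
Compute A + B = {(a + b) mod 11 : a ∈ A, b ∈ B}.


Work in Z/11Z: reduce every sum a + b modulo 11.
Enumerate all 10 pairs:
a = 0: 0+8=8, 0+9=9
a = 1: 1+8=9, 1+9=10
a = 4: 4+8=1, 4+9=2
a = 7: 7+8=4, 7+9=5
a = 8: 8+8=5, 8+9=6
Distinct residues collected: {1, 2, 4, 5, 6, 8, 9, 10}
|A + B| = 8 (out of 11 total residues).

A + B = {1, 2, 4, 5, 6, 8, 9, 10}


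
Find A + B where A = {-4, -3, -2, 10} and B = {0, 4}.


A + B = {a + b : a ∈ A, b ∈ B}.
Enumerate all |A|·|B| = 4·2 = 8 pairs (a, b) and collect distinct sums.
a = -4: -4+0=-4, -4+4=0
a = -3: -3+0=-3, -3+4=1
a = -2: -2+0=-2, -2+4=2
a = 10: 10+0=10, 10+4=14
Collecting distinct sums: A + B = {-4, -3, -2, 0, 1, 2, 10, 14}
|A + B| = 8

A + B = {-4, -3, -2, 0, 1, 2, 10, 14}


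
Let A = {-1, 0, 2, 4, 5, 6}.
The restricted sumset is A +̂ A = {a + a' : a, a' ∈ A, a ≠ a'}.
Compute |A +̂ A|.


Restricted sumset: A +̂ A = {a + a' : a ∈ A, a' ∈ A, a ≠ a'}.
Equivalently, take A + A and drop any sum 2a that is achievable ONLY as a + a for a ∈ A (i.e. sums representable only with equal summands).
Enumerate pairs (a, a') with a < a' (symmetric, so each unordered pair gives one sum; this covers all a ≠ a'):
  -1 + 0 = -1
  -1 + 2 = 1
  -1 + 4 = 3
  -1 + 5 = 4
  -1 + 6 = 5
  0 + 2 = 2
  0 + 4 = 4
  0 + 5 = 5
  0 + 6 = 6
  2 + 4 = 6
  2 + 5 = 7
  2 + 6 = 8
  4 + 5 = 9
  4 + 6 = 10
  5 + 6 = 11
Collected distinct sums: {-1, 1, 2, 3, 4, 5, 6, 7, 8, 9, 10, 11}
|A +̂ A| = 12
(Reference bound: |A +̂ A| ≥ 2|A| - 3 for |A| ≥ 2, with |A| = 6 giving ≥ 9.)

|A +̂ A| = 12


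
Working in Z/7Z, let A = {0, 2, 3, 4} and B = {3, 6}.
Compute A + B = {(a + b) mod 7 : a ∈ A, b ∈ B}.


Work in Z/7Z: reduce every sum a + b modulo 7.
Enumerate all 8 pairs:
a = 0: 0+3=3, 0+6=6
a = 2: 2+3=5, 2+6=1
a = 3: 3+3=6, 3+6=2
a = 4: 4+3=0, 4+6=3
Distinct residues collected: {0, 1, 2, 3, 5, 6}
|A + B| = 6 (out of 7 total residues).

A + B = {0, 1, 2, 3, 5, 6}


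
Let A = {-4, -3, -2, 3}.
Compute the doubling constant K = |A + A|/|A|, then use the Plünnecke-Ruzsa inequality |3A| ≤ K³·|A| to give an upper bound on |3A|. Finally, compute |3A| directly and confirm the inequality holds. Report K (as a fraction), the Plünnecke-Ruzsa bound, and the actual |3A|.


|A| = 4.
Step 1: Compute A + A by enumerating all 16 pairs.
A + A = {-8, -7, -6, -5, -4, -1, 0, 1, 6}, so |A + A| = 9.
Step 2: Doubling constant K = |A + A|/|A| = 9/4 = 9/4 ≈ 2.2500.
Step 3: Plünnecke-Ruzsa gives |3A| ≤ K³·|A| = (2.2500)³ · 4 ≈ 45.5625.
Step 4: Compute 3A = A + A + A directly by enumerating all triples (a,b,c) ∈ A³; |3A| = 16.
Step 5: Check 16 ≤ 45.5625? Yes ✓.

K = 9/4, Plünnecke-Ruzsa bound K³|A| ≈ 45.5625, |3A| = 16, inequality holds.


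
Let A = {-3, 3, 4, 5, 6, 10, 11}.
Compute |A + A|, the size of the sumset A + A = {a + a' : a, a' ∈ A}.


A + A = {a + a' : a, a' ∈ A}; |A| = 7.
General bounds: 2|A| - 1 ≤ |A + A| ≤ |A|(|A|+1)/2, i.e. 13 ≤ |A + A| ≤ 28.
Lower bound 2|A|-1 is attained iff A is an arithmetic progression.
Enumerate sums a + a' for a ≤ a' (symmetric, so this suffices):
a = -3: -3+-3=-6, -3+3=0, -3+4=1, -3+5=2, -3+6=3, -3+10=7, -3+11=8
a = 3: 3+3=6, 3+4=7, 3+5=8, 3+6=9, 3+10=13, 3+11=14
a = 4: 4+4=8, 4+5=9, 4+6=10, 4+10=14, 4+11=15
a = 5: 5+5=10, 5+6=11, 5+10=15, 5+11=16
a = 6: 6+6=12, 6+10=16, 6+11=17
a = 10: 10+10=20, 10+11=21
a = 11: 11+11=22
Distinct sums: {-6, 0, 1, 2, 3, 6, 7, 8, 9, 10, 11, 12, 13, 14, 15, 16, 17, 20, 21, 22}
|A + A| = 20

|A + A| = 20


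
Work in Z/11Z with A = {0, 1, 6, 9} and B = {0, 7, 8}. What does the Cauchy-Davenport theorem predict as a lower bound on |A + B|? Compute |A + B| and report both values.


Cauchy-Davenport: |A + B| ≥ min(p, |A| + |B| - 1) for A, B nonempty in Z/pZ.
|A| = 4, |B| = 3, p = 11.
CD lower bound = min(11, 4 + 3 - 1) = min(11, 6) = 6.
Compute A + B mod 11 directly:
a = 0: 0+0=0, 0+7=7, 0+8=8
a = 1: 1+0=1, 1+7=8, 1+8=9
a = 6: 6+0=6, 6+7=2, 6+8=3
a = 9: 9+0=9, 9+7=5, 9+8=6
A + B = {0, 1, 2, 3, 5, 6, 7, 8, 9}, so |A + B| = 9.
Verify: 9 ≥ 6? Yes ✓.

CD lower bound = 6, actual |A + B| = 9.


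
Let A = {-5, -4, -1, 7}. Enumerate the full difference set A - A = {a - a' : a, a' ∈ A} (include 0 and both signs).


A - A = {a - a' : a, a' ∈ A}.
Compute a - a' for each ordered pair (a, a'):
a = -5: -5--5=0, -5--4=-1, -5--1=-4, -5-7=-12
a = -4: -4--5=1, -4--4=0, -4--1=-3, -4-7=-11
a = -1: -1--5=4, -1--4=3, -1--1=0, -1-7=-8
a = 7: 7--5=12, 7--4=11, 7--1=8, 7-7=0
Collecting distinct values (and noting 0 appears from a-a):
A - A = {-12, -11, -8, -4, -3, -1, 0, 1, 3, 4, 8, 11, 12}
|A - A| = 13

A - A = {-12, -11, -8, -4, -3, -1, 0, 1, 3, 4, 8, 11, 12}


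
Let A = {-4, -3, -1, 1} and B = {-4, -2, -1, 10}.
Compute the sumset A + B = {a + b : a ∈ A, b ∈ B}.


A + B = {a + b : a ∈ A, b ∈ B}.
Enumerate all |A|·|B| = 4·4 = 16 pairs (a, b) and collect distinct sums.
a = -4: -4+-4=-8, -4+-2=-6, -4+-1=-5, -4+10=6
a = -3: -3+-4=-7, -3+-2=-5, -3+-1=-4, -3+10=7
a = -1: -1+-4=-5, -1+-2=-3, -1+-1=-2, -1+10=9
a = 1: 1+-4=-3, 1+-2=-1, 1+-1=0, 1+10=11
Collecting distinct sums: A + B = {-8, -7, -6, -5, -4, -3, -2, -1, 0, 6, 7, 9, 11}
|A + B| = 13

A + B = {-8, -7, -6, -5, -4, -3, -2, -1, 0, 6, 7, 9, 11}


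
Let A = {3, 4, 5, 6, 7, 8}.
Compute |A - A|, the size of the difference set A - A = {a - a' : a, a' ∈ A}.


A - A = {a - a' : a, a' ∈ A}; |A| = 6.
Bounds: 2|A|-1 ≤ |A - A| ≤ |A|² - |A| + 1, i.e. 11 ≤ |A - A| ≤ 31.
Note: 0 ∈ A - A always (from a - a). The set is symmetric: if d ∈ A - A then -d ∈ A - A.
Enumerate nonzero differences d = a - a' with a > a' (then include -d):
Positive differences: {1, 2, 3, 4, 5}
Full difference set: {0} ∪ (positive diffs) ∪ (negative diffs).
|A - A| = 1 + 2·5 = 11 (matches direct enumeration: 11).

|A - A| = 11


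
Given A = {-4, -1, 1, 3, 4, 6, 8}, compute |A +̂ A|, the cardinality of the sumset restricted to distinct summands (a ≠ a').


Restricted sumset: A +̂ A = {a + a' : a ∈ A, a' ∈ A, a ≠ a'}.
Equivalently, take A + A and drop any sum 2a that is achievable ONLY as a + a for a ∈ A (i.e. sums representable only with equal summands).
Enumerate pairs (a, a') with a < a' (symmetric, so each unordered pair gives one sum; this covers all a ≠ a'):
  -4 + -1 = -5
  -4 + 1 = -3
  -4 + 3 = -1
  -4 + 4 = 0
  -4 + 6 = 2
  -4 + 8 = 4
  -1 + 1 = 0
  -1 + 3 = 2
  -1 + 4 = 3
  -1 + 6 = 5
  -1 + 8 = 7
  1 + 3 = 4
  1 + 4 = 5
  1 + 6 = 7
  1 + 8 = 9
  3 + 4 = 7
  3 + 6 = 9
  3 + 8 = 11
  4 + 6 = 10
  4 + 8 = 12
  6 + 8 = 14
Collected distinct sums: {-5, -3, -1, 0, 2, 3, 4, 5, 7, 9, 10, 11, 12, 14}
|A +̂ A| = 14
(Reference bound: |A +̂ A| ≥ 2|A| - 3 for |A| ≥ 2, with |A| = 7 giving ≥ 11.)

|A +̂ A| = 14
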